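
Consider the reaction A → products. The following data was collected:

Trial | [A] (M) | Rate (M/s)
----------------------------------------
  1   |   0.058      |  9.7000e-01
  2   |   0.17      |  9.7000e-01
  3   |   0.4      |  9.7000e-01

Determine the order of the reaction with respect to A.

zeroth order (0)

Step 1: Compare trials - when concentration changes, rate stays constant.
Step 2: rate₂/rate₁ = 9.7000e-01/9.7000e-01 = 1
Step 3: [A]₂/[A]₁ = 0.17/0.058 = 2.931
Step 4: Since rate ratio ≈ (conc ratio)^0, the reaction is zeroth order.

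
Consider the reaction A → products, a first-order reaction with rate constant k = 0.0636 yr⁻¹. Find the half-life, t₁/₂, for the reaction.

10.9 yr

Step 1: For a first-order reaction, t₁/₂ = ln(2)/k
Step 2: t₁/₂ = ln(2)/0.0636
Step 3: t₁/₂ = 0.6931/0.0636 = 10.9 yr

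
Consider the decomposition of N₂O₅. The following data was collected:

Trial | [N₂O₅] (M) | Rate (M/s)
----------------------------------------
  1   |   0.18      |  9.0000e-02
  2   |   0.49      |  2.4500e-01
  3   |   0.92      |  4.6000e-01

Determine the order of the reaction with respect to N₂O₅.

first order (1)

Step 1: Compare trials to find order n where rate₂/rate₁ = ([N₂O₅]₂/[N₂O₅]₁)^n
Step 2: rate₂/rate₁ = 2.4500e-01/9.0000e-02 = 2.722
Step 3: [N₂O₅]₂/[N₂O₅]₁ = 0.49/0.18 = 2.722
Step 4: n = ln(2.722)/ln(2.722) = 1.00 ≈ 1
Step 5: The reaction is first order in N₂O₅.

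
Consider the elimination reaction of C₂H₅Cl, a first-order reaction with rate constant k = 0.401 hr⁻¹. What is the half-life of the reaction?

1.729 hr

Step 1: For a first-order reaction, t₁/₂ = ln(2)/k
Step 2: t₁/₂ = ln(2)/0.401
Step 3: t₁/₂ = 0.6931/0.401 = 1.729 hr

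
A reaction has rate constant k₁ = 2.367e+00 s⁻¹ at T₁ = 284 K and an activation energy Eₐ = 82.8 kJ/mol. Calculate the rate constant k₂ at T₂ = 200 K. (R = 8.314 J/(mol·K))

9.502e-07 s⁻¹

Step 1: Use the two-temperature Arrhenius form: ln(k₂/k₁) = -Eₐ/R × (1/T₂ - 1/T₁)
Step 2: Convert Eₐ to J/mol: 82.8 kJ/mol = 82800 J/mol
Step 3: 1/T₂ - 1/T₁ = 1/200 - 1/284 = 1.478873e-03 K⁻¹
Step 4: ln(k₂/k₁) = -82800/8.314 × 1.478873e-03 = -14.72825
Step 5: k₂ = k₁ × exp(-14.72825) = 2.367e+00 × 4.01423e-07 = 9.502e-07 s⁻¹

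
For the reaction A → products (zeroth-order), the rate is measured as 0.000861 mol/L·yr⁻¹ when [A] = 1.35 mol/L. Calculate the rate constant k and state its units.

0.000861 mol/L·yr⁻¹

Step 1: For a zeroth-order reaction, rate = k (independent of concentration).
Step 2: k = rate = 0.000861 mol/L·yr⁻¹.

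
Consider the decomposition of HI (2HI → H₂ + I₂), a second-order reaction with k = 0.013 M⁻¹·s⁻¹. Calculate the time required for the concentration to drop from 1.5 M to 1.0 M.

25.64 s

Step 1: For second-order: t = (1/[HI] - 1/[HI]₀)/k
Step 2: t = (1/1.0 - 1/1.5)/0.013
Step 3: t = (1 - 0.6667)/0.013
Step 4: t = 0.3333/0.013 = 25.64 s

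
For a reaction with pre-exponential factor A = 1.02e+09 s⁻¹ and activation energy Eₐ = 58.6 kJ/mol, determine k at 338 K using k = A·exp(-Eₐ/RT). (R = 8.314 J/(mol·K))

8.96e-01 s⁻¹

Step 1: Use the Arrhenius equation: k = A × exp(-Eₐ/RT)
Step 2: Convert Eₐ to J/mol: 58.6 kJ/mol = 58600 J/mol
Step 3: Calculate the exponent: -Eₐ/(RT) = -58600/(8.314 × 338) = -20.85311
Step 4: k = 1.02e+09 × exp(-20.85311)
Step 5: k = 1.02e+09 × 8.78232e-10 = 8.9580e-01 s⁻¹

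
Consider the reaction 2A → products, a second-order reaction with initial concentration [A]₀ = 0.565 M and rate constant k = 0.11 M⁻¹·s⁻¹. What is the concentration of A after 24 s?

0.2268 M

Step 1: For a second-order reaction: 1/[A] = 1/[A]₀ + kt
Step 2: 1/[A] = 1/0.565 + 0.11 × 24
Step 3: 1/[A] = 1.77 + 2.64 = 4.41
Step 4: [A] = 1/4.41 = 0.2268 M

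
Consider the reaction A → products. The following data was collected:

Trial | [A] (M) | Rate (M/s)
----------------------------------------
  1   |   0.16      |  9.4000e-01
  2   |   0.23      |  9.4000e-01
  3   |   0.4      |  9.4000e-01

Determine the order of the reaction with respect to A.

zeroth order (0)

Step 1: Compare trials - when concentration changes, rate stays constant.
Step 2: rate₂/rate₁ = 9.4000e-01/9.4000e-01 = 1
Step 3: [A]₂/[A]₁ = 0.23/0.16 = 1.438
Step 4: Since rate ratio ≈ (conc ratio)^0, the reaction is zeroth order.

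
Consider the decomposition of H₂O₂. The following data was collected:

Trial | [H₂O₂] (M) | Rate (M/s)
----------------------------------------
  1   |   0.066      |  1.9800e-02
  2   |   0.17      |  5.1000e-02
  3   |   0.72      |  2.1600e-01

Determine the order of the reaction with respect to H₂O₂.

first order (1)

Step 1: Compare trials to find order n where rate₂/rate₁ = ([H₂O₂]₂/[H₂O₂]₁)^n
Step 2: rate₂/rate₁ = 5.1000e-02/1.9800e-02 = 2.576
Step 3: [H₂O₂]₂/[H₂O₂]₁ = 0.17/0.066 = 2.576
Step 4: n = ln(2.576)/ln(2.576) = 1.00 ≈ 1
Step 5: The reaction is first order in H₂O₂.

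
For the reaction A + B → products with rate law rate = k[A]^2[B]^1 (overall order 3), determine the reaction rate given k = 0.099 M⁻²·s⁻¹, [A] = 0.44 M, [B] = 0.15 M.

0.002875 M/s

Step 1: The rate law is rate = k[A]^2[B]^1, overall order = 2+1 = 3
Step 2: Substitute values: rate = 0.099 × (0.44)^2 × (0.15)^1
Step 3: rate = 0.099 × 0.1936 × 0.15 = 0.00287496 M/s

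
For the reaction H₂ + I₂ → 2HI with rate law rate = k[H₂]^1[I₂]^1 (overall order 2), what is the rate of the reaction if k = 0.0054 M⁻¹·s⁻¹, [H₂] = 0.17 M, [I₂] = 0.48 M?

0.0004406 M/s

Step 1: The rate law is rate = k[H₂]^1[I₂]^1, overall order = 1+1 = 2
Step 2: Substitute values: rate = 0.0054 × (0.17)^1 × (0.48)^1
Step 3: rate = 0.0054 × 0.17 × 0.48 = 0.00044064 M/s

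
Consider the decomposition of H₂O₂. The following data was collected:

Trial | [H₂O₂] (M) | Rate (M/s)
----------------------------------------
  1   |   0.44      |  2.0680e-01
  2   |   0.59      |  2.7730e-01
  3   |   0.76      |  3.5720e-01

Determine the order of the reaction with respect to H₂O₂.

first order (1)

Step 1: Compare trials to find order n where rate₂/rate₁ = ([H₂O₂]₂/[H₂O₂]₁)^n
Step 2: rate₂/rate₁ = 2.7730e-01/2.0680e-01 = 1.341
Step 3: [H₂O₂]₂/[H₂O₂]₁ = 0.59/0.44 = 1.341
Step 4: n = ln(1.341)/ln(1.341) = 1.00 ≈ 1
Step 5: The reaction is first order in H₂O₂.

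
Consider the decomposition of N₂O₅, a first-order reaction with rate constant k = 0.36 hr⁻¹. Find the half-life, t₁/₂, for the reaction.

1.925 hr

Step 1: For a first-order reaction, t₁/₂ = ln(2)/k
Step 2: t₁/₂ = ln(2)/0.36
Step 3: t₁/₂ = 0.6931/0.36 = 1.925 hr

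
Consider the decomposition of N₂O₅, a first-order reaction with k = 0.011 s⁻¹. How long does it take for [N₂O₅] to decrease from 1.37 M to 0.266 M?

149 s

Step 1: For first-order: t = ln([N₂O₅]₀/[N₂O₅])/k
Step 2: t = ln(1.37/0.266)/0.011
Step 3: t = ln(5.15)/0.011
Step 4: t = 1.639/0.011 = 149 s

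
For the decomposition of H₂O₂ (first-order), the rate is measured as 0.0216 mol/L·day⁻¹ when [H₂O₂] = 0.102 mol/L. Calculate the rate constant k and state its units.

0.2118 day⁻¹

Step 1: rate = k[H₂O₂]^1, so k = rate / [H₂O₂]^1.
Step 2: k = 0.0216 / (0.102)^1 = 0.0216 / 0.102.
Step 3: k = 0.2118 day⁻¹.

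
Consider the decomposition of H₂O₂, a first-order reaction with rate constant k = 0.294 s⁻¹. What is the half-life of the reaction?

2.358 s

Step 1: For a first-order reaction, t₁/₂ = ln(2)/k
Step 2: t₁/₂ = ln(2)/0.294
Step 3: t₁/₂ = 0.6931/0.294 = 2.358 s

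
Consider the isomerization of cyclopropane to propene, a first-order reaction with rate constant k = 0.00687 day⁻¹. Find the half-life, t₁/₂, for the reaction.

100.9 day

Step 1: For a first-order reaction, t₁/₂ = ln(2)/k
Step 2: t₁/₂ = ln(2)/0.00687
Step 3: t₁/₂ = 0.6931/0.00687 = 100.9 day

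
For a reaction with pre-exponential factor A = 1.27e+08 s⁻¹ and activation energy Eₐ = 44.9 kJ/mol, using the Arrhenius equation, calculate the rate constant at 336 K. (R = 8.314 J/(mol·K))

1.33e+01 s⁻¹

Step 1: Use the Arrhenius equation: k = A × exp(-Eₐ/RT)
Step 2: Convert Eₐ to J/mol: 44.9 kJ/mol = 44900 J/mol
Step 3: Calculate the exponent: -Eₐ/(RT) = -44900/(8.314 × 336) = -16.07300
Step 4: k = 1.27e+08 × exp(-16.07300)
Step 5: k = 1.27e+08 × 1.04613e-07 = 1.3286e+01 s⁻¹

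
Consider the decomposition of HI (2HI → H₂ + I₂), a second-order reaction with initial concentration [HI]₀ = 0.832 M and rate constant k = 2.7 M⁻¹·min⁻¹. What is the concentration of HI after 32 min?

0.01142 M

Step 1: For a second-order reaction: 1/[HI] = 1/[HI]₀ + kt
Step 2: 1/[HI] = 1/0.832 + 2.7 × 32
Step 3: 1/[HI] = 1.202 + 86.4 = 87.6
Step 4: [HI] = 1/87.6 = 0.01142 M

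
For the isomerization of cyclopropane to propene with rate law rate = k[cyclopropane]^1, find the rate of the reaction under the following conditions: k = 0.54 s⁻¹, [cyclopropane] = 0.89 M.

0.4806 M/s

Step 1: Identify the rate law: rate = k[cyclopropane]^1
Step 2: Substitute values: rate = 0.54 × (0.89)^1
Step 3: Calculate: rate = 0.54 × 0.89 = 0.4806 M/s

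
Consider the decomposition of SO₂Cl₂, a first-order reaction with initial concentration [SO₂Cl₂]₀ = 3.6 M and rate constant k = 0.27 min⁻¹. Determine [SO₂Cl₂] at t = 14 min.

0.08216 M

Step 1: For a first-order reaction: [SO₂Cl₂] = [SO₂Cl₂]₀ × e^(-kt)
Step 2: [SO₂Cl₂] = 3.6 × e^(-0.27 × 14)
Step 3: [SO₂Cl₂] = 3.6 × e^(-3.78)
Step 4: [SO₂Cl₂] = 3.6 × 0.0228227 = 0.08216 M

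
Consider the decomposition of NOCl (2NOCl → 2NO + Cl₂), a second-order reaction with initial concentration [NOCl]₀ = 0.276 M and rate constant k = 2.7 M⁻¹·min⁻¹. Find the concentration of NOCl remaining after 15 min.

0.02266 M

Step 1: For a second-order reaction: 1/[NOCl] = 1/[NOCl]₀ + kt
Step 2: 1/[NOCl] = 1/0.276 + 2.7 × 15
Step 3: 1/[NOCl] = 3.623 + 40.5 = 44.12
Step 4: [NOCl] = 1/44.12 = 0.02266 M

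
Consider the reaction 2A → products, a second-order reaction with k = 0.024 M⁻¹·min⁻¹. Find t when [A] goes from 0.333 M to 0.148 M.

156.4 min

Step 1: For second-order: t = (1/[A] - 1/[A]₀)/k
Step 2: t = (1/0.148 - 1/0.333)/0.024
Step 3: t = (6.757 - 3.003)/0.024
Step 4: t = 3.754/0.024 = 156.4 min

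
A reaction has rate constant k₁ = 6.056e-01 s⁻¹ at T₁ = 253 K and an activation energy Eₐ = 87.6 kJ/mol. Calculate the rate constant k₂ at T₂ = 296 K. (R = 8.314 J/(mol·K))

2.568e+02 s⁻¹

Step 1: Use the two-temperature Arrhenius form: ln(k₂/k₁) = -Eₐ/R × (1/T₂ - 1/T₁)
Step 2: Convert Eₐ to J/mol: 87.6 kJ/mol = 87600 J/mol
Step 3: 1/T₂ - 1/T₁ = 1/296 - 1/253 = -5.741908e-04 K⁻¹
Step 4: ln(k₂/k₁) = -87600/8.314 × -5.741908e-04 = 6.04993
Step 5: k₂ = k₁ × exp(6.04993) = 6.056e-01 × 4.24083e+02 = 2.568e+02 s⁻¹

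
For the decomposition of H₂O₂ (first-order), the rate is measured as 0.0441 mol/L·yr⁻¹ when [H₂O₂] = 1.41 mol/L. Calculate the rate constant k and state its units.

0.03128 yr⁻¹

Step 1: rate = k[H₂O₂]^1, so k = rate / [H₂O₂]^1.
Step 2: k = 0.0441 / (1.41)^1 = 0.0441 / 1.41.
Step 3: k = 0.03128 yr⁻¹.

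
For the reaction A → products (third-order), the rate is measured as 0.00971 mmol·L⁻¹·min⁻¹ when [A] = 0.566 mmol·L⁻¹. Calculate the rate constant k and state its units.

0.05355 (mmol·L⁻¹)⁻²·min⁻¹

Step 1: rate = k[A]^3, so k = rate / [A]^3.
Step 2: k = 0.00971 / (0.566)^3 = 0.00971 / 0.1813.
Step 3: k = 0.05355 (mmol·L⁻¹)⁻²·min⁻¹.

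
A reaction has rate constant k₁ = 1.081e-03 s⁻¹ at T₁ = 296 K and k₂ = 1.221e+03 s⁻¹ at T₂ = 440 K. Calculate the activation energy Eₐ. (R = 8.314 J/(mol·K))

104.8 kJ/mol

Step 1: Use the two-temperature Arrhenius form: ln(k₂/k₁) = -Eₐ/R × (1/T₂ - 1/T₁)
Step 2: ln(k₂/k₁) = ln(1.221e+03/1.081e-03) = ln(1.12951e+06) = 13.9373
Step 3: 1/T₂ - 1/T₁ = 1/440 - 1/296 = -1.105651e-03 K⁻¹
Step 4: Eₐ = -R × ln(k₂/k₁) / (1/T₂ - 1/T₁) = -8.314 × 13.9373 / -1.105651e-03
Step 5: Eₐ = 1.0480e+05 J/mol = 104.8 kJ/mol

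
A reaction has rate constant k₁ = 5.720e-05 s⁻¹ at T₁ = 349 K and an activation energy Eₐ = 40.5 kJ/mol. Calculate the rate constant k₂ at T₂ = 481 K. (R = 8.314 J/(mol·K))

2.636e-03 s⁻¹

Step 1: Use the two-temperature Arrhenius form: ln(k₂/k₁) = -Eₐ/R × (1/T₂ - 1/T₁)
Step 2: Convert Eₐ to J/mol: 40.5 kJ/mol = 40500 J/mol
Step 3: 1/T₂ - 1/T₁ = 1/481 - 1/349 = -7.863274e-04 K⁻¹
Step 4: ln(k₂/k₁) = -40500/8.314 × -7.863274e-04 = 3.83044
Step 5: k₂ = k₁ × exp(3.83044) = 5.720e-05 × 4.60828e+01 = 2.636e-03 s⁻¹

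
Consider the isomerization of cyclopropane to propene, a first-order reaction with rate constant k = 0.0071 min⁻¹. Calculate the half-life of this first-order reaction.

97.63 min

Step 1: For a first-order reaction, t₁/₂ = ln(2)/k
Step 2: t₁/₂ = ln(2)/0.0071
Step 3: t₁/₂ = 0.6931/0.0071 = 97.63 min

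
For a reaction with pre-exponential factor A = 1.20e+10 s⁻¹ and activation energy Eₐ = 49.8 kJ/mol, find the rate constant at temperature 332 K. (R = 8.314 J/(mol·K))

1.75e+02 s⁻¹

Step 1: Use the Arrhenius equation: k = A × exp(-Eₐ/RT)
Step 2: Convert Eₐ to J/mol: 49.8 kJ/mol = 49800 J/mol
Step 3: Calculate the exponent: -Eₐ/(RT) = -49800/(8.314 × 332) = -18.04186
Step 4: k = 1.20e+10 × exp(-18.04186)
Step 5: k = 1.20e+10 × 1.46056e-08 = 1.7527e+02 s⁻¹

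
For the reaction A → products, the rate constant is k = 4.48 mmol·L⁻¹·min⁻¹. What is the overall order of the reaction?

zeroth order (0)

Step 1: The units of k for an nth-order reaction are (concentration)^(1-n)·(time)⁻¹.
Step 2: Here k has units mmol·L⁻¹·min⁻¹, so the concentration exponent is 1.
Step 3: 1 - n = 1 ⇒ n = 0. The reaction is zeroth order.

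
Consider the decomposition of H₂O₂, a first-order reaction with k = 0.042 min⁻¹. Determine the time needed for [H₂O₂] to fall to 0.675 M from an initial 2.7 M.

33.01 min

Step 1: For first-order: t = ln([H₂O₂]₀/[H₂O₂])/k
Step 2: t = ln(2.7/0.675)/0.042
Step 3: t = ln(4)/0.042
Step 4: t = 1.386/0.042 = 33.01 min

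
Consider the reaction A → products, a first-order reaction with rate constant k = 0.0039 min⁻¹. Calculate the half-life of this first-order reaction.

177.7 min

Step 1: For a first-order reaction, t₁/₂ = ln(2)/k
Step 2: t₁/₂ = ln(2)/0.0039
Step 3: t₁/₂ = 0.6931/0.0039 = 177.7 min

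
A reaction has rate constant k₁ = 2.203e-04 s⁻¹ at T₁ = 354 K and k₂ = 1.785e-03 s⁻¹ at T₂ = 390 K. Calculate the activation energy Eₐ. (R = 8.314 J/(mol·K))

66.7 kJ/mol

Step 1: Use the two-temperature Arrhenius form: ln(k₂/k₁) = -Eₐ/R × (1/T₂ - 1/T₁)
Step 2: ln(k₂/k₁) = ln(1.785e-03/2.203e-04) = ln(8.10259) = 2.09218
Step 3: 1/T₂ - 1/T₁ = 1/390 - 1/354 = -2.607562e-04 K⁻¹
Step 4: Eₐ = -R × ln(k₂/k₁) / (1/T₂ - 1/T₁) = -8.314 × 2.09218 / -2.607562e-04
Step 5: Eₐ = 6.6708e+04 J/mol = 66.7 kJ/mol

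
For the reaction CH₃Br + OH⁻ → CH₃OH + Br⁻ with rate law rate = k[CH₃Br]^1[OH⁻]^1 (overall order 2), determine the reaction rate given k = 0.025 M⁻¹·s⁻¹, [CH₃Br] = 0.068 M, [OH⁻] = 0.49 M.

0.000833 M/s

Step 1: The rate law is rate = k[CH₃Br]^1[OH⁻]^1, overall order = 1+1 = 2
Step 2: Substitute values: rate = 0.025 × (0.068)^1 × (0.49)^1
Step 3: rate = 0.025 × 0.068 × 0.49 = 0.000833 M/s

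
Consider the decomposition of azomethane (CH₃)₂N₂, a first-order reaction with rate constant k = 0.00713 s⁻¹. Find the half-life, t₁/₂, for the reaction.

97.22 s

Step 1: For a first-order reaction, t₁/₂ = ln(2)/k
Step 2: t₁/₂ = ln(2)/0.00713
Step 3: t₁/₂ = 0.6931/0.00713 = 97.22 s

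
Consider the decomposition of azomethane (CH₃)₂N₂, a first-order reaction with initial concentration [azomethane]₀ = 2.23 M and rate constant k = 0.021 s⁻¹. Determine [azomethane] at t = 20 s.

1.465 M

Step 1: For a first-order reaction: [azomethane] = [azomethane]₀ × e^(-kt)
Step 2: [azomethane] = 2.23 × e^(-0.021 × 20)
Step 3: [azomethane] = 2.23 × e^(-0.42)
Step 4: [azomethane] = 2.23 × 0.657047 = 1.465 M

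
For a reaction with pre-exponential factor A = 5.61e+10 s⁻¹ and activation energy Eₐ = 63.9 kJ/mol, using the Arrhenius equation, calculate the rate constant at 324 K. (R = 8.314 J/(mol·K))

2.80e+00 s⁻¹

Step 1: Use the Arrhenius equation: k = A × exp(-Eₐ/RT)
Step 2: Convert Eₐ to J/mol: 63.9 kJ/mol = 63900 J/mol
Step 3: Calculate the exponent: -Eₐ/(RT) = -63900/(8.314 × 324) = -23.72170
Step 4: k = 5.61e+10 × exp(-23.72170)
Step 5: k = 5.61e+10 × 4.98651e-11 = 2.7974e+00 s⁻¹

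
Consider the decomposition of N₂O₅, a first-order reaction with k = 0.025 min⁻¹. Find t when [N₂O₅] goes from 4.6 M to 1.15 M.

55.45 min

Step 1: For first-order: t = ln([N₂O₅]₀/[N₂O₅])/k
Step 2: t = ln(4.6/1.15)/0.025
Step 3: t = ln(4)/0.025
Step 4: t = 1.386/0.025 = 55.45 min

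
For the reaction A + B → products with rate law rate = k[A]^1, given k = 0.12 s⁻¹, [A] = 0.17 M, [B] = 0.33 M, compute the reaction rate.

0.0204 M/s

Step 1: The rate law is rate = k[A]^1
Step 2: Note that the rate does not depend on [B] (zero order in B).
Step 3: rate = 0.12 × (0.17)^1 = 0.0204 M/s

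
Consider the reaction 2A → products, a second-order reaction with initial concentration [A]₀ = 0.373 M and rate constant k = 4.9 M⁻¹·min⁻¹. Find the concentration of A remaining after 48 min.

0.004204 M

Step 1: For a second-order reaction: 1/[A] = 1/[A]₀ + kt
Step 2: 1/[A] = 1/0.373 + 4.9 × 48
Step 3: 1/[A] = 2.681 + 235.2 = 237.9
Step 4: [A] = 1/237.9 = 0.004204 M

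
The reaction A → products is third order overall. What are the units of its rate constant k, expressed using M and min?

M⁻²·min⁻¹

Step 1: For overall order n, rate = k × (concentration)^n.
Step 2: Rate has units M·min⁻¹; concentration term has units M^3.
Step 3: k = rate / (concentration)^n, so units of k = M^(1-3)·min⁻¹ = M⁻²·min⁻¹.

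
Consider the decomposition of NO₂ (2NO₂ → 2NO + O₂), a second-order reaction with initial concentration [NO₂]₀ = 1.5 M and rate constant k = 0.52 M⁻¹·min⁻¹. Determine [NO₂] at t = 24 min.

0.07606 M

Step 1: For a second-order reaction: 1/[NO₂] = 1/[NO₂]₀ + kt
Step 2: 1/[NO₂] = 1/1.5 + 0.52 × 24
Step 3: 1/[NO₂] = 0.6667 + 12.48 = 13.15
Step 4: [NO₂] = 1/13.15 = 0.07606 M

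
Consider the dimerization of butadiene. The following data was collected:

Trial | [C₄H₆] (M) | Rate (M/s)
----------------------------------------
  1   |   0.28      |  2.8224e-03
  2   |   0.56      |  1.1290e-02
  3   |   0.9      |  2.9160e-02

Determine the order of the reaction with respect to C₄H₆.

second order (2)

Step 1: Compare trials to find order n where rate₂/rate₁ = ([C₄H₆]₂/[C₄H₆]₁)^n
Step 2: rate₂/rate₁ = 1.1290e-02/2.8224e-03 = 4
Step 3: [C₄H₆]₂/[C₄H₆]₁ = 0.56/0.28 = 2
Step 4: n = ln(4)/ln(2) = 2.00 ≈ 2
Step 5: The reaction is second order in C₄H₆.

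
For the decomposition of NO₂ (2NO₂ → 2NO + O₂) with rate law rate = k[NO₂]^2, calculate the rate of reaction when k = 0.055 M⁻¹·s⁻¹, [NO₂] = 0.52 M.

0.01487 M/s

Step 1: Identify the rate law: rate = k[NO₂]^2
Step 2: Substitute values: rate = 0.055 × (0.52)^2
Step 3: Calculate: rate = 0.055 × 0.2704 = 0.014872 M/s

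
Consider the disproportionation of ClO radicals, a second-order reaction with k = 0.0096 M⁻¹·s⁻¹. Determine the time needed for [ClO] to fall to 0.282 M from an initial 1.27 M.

287.4 s

Step 1: For second-order: t = (1/[ClO] - 1/[ClO]₀)/k
Step 2: t = (1/0.282 - 1/1.27)/0.0096
Step 3: t = (3.546 - 0.7874)/0.0096
Step 4: t = 2.759/0.0096 = 287.4 s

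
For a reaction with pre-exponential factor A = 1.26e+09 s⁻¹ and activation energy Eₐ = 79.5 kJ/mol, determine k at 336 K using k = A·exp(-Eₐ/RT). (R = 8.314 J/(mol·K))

5.51e-04 s⁻¹

Step 1: Use the Arrhenius equation: k = A × exp(-Eₐ/RT)
Step 2: Convert Eₐ to J/mol: 79.5 kJ/mol = 79500 J/mol
Step 3: Calculate the exponent: -Eₐ/(RT) = -79500/(8.314 × 336) = -28.45888
Step 4: k = 1.26e+09 × exp(-28.45888)
Step 5: k = 1.26e+09 × 4.36984e-13 = 5.5060e-04 s⁻¹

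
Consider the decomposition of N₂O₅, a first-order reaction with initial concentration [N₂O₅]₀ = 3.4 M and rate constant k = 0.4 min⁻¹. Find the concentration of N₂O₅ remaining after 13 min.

0.01876 M

Step 1: For a first-order reaction: [N₂O₅] = [N₂O₅]₀ × e^(-kt)
Step 2: [N₂O₅] = 3.4 × e^(-0.4 × 13)
Step 3: [N₂O₅] = 3.4 × e^(-5.2)
Step 4: [N₂O₅] = 3.4 × 0.00551656 = 0.01876 M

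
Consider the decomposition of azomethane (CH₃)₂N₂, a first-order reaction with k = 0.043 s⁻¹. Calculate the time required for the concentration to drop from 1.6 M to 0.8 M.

16.12 s

Step 1: For first-order: t = ln([azomethane]₀/[azomethane])/k
Step 2: t = ln(1.6/0.8)/0.043
Step 3: t = ln(2)/0.043
Step 4: t = 0.6931/0.043 = 16.12 s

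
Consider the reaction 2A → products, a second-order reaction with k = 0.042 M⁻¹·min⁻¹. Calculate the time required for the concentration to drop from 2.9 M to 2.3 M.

2.142 min

Step 1: For second-order: t = (1/[A] - 1/[A]₀)/k
Step 2: t = (1/2.3 - 1/2.9)/0.042
Step 3: t = (0.4348 - 0.3448)/0.042
Step 4: t = 0.08996/0.042 = 2.142 min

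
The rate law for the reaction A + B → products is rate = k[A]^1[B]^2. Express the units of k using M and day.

M⁻²·day⁻¹

Step 1: Overall order = 1 + 2 = 3.
Step 2: rate has units M·day⁻¹; [A]^1[B]^2 has units M^3.
Step 3: k = rate/([A]^1[B]^2), so units of k = M^(1-3)·day⁻¹ = M⁻²·day⁻¹.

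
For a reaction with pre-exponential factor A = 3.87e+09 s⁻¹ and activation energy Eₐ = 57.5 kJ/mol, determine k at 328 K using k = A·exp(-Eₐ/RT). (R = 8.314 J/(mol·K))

2.69e+00 s⁻¹

Step 1: Use the Arrhenius equation: k = A × exp(-Eₐ/RT)
Step 2: Convert Eₐ to J/mol: 57.5 kJ/mol = 57500 J/mol
Step 3: Calculate the exponent: -Eₐ/(RT) = -57500/(8.314 × 328) = -21.08550
Step 4: k = 3.87e+09 × exp(-21.08550)
Step 5: k = 3.87e+09 × 6.96119e-10 = 2.6940e+00 s⁻¹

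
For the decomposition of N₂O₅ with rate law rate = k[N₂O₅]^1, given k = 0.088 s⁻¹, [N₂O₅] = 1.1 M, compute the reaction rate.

0.0968 M/s

Step 1: Identify the rate law: rate = k[N₂O₅]^1
Step 2: Substitute values: rate = 0.088 × (1.1)^1
Step 3: Calculate: rate = 0.088 × 1.1 = 0.0968 M/s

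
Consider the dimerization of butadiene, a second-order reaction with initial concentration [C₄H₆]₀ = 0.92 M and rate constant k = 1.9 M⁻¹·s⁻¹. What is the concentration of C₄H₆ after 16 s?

0.03176 M

Step 1: For a second-order reaction: 1/[C₄H₆] = 1/[C₄H₆]₀ + kt
Step 2: 1/[C₄H₆] = 1/0.92 + 1.9 × 16
Step 3: 1/[C₄H₆] = 1.087 + 30.4 = 31.49
Step 4: [C₄H₆] = 1/31.49 = 0.03176 M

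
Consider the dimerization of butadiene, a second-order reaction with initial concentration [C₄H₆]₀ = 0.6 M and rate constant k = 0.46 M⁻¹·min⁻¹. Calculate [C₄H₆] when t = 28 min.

0.06874 M

Step 1: For a second-order reaction: 1/[C₄H₆] = 1/[C₄H₆]₀ + kt
Step 2: 1/[C₄H₆] = 1/0.6 + 0.46 × 28
Step 3: 1/[C₄H₆] = 1.667 + 12.88 = 14.55
Step 4: [C₄H₆] = 1/14.55 = 0.06874 M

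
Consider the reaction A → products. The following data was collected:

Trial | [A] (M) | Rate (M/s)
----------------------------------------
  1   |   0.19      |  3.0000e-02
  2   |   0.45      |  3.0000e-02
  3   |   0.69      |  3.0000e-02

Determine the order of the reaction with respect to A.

zeroth order (0)

Step 1: Compare trials - when concentration changes, rate stays constant.
Step 2: rate₂/rate₁ = 3.0000e-02/3.0000e-02 = 1
Step 3: [A]₂/[A]₁ = 0.45/0.19 = 2.368
Step 4: Since rate ratio ≈ (conc ratio)^0, the reaction is zeroth order.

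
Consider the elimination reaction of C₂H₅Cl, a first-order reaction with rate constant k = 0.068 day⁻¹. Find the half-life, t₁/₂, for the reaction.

10.19 day

Step 1: For a first-order reaction, t₁/₂ = ln(2)/k
Step 2: t₁/₂ = ln(2)/0.068
Step 3: t₁/₂ = 0.6931/0.068 = 10.19 day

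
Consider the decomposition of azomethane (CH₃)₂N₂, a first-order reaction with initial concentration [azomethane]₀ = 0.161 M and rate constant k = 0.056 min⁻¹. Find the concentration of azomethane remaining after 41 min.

0.01621 M

Step 1: For a first-order reaction: [azomethane] = [azomethane]₀ × e^(-kt)
Step 2: [azomethane] = 0.161 × e^(-0.056 × 41)
Step 3: [azomethane] = 0.161 × e^(-2.296)
Step 4: [azomethane] = 0.161 × 0.100661 = 0.01621 M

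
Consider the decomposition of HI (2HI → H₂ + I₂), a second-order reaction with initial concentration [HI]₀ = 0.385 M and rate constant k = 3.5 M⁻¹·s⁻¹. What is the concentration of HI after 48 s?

0.005862 M

Step 1: For a second-order reaction: 1/[HI] = 1/[HI]₀ + kt
Step 2: 1/[HI] = 1/0.385 + 3.5 × 48
Step 3: 1/[HI] = 2.597 + 168 = 170.6
Step 4: [HI] = 1/170.6 = 0.005862 M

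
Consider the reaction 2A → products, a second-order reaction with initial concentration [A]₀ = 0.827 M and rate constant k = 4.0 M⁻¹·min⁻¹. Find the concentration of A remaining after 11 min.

0.02212 M

Step 1: For a second-order reaction: 1/[A] = 1/[A]₀ + kt
Step 2: 1/[A] = 1/0.827 + 4.0 × 11
Step 3: 1/[A] = 1.209 + 44 = 45.21
Step 4: [A] = 1/45.21 = 0.02212 M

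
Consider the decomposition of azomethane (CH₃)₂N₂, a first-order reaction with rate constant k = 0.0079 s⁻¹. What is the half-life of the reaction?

87.74 s

Step 1: For a first-order reaction, t₁/₂ = ln(2)/k
Step 2: t₁/₂ = ln(2)/0.0079
Step 3: t₁/₂ = 0.6931/0.0079 = 87.74 s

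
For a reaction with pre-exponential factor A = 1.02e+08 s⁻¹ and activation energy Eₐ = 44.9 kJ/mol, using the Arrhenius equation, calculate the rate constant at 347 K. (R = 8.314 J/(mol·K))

1.78e+01 s⁻¹

Step 1: Use the Arrhenius equation: k = A × exp(-Eₐ/RT)
Step 2: Convert Eₐ to J/mol: 44.9 kJ/mol = 44900 J/mol
Step 3: Calculate the exponent: -Eₐ/(RT) = -44900/(8.314 × 347) = -15.56348
Step 4: k = 1.02e+08 × exp(-15.56348)
Step 5: k = 1.02e+08 × 1.74127e-07 = 1.7761e+01 s⁻¹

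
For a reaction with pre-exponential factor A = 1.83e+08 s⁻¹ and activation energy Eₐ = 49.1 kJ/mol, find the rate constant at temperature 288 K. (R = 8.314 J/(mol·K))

2.27e-01 s⁻¹

Step 1: Use the Arrhenius equation: k = A × exp(-Eₐ/RT)
Step 2: Convert Eₐ to J/mol: 49.1 kJ/mol = 49100 J/mol
Step 3: Calculate the exponent: -Eₐ/(RT) = -49100/(8.314 × 288) = -20.50591
Step 4: k = 1.83e+08 × exp(-20.50591)
Step 5: k = 1.83e+08 × 1.24279e-09 = 2.2743e-01 s⁻¹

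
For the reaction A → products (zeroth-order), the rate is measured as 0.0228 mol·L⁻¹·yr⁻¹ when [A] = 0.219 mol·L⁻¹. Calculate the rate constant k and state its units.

0.0228 mol·L⁻¹·yr⁻¹

Step 1: For a zeroth-order reaction, rate = k (independent of concentration).
Step 2: k = rate = 0.0228 mol·L⁻¹·yr⁻¹.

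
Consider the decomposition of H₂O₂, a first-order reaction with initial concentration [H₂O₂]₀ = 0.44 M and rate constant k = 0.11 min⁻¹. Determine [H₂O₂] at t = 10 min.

0.1465 M

Step 1: For a first-order reaction: [H₂O₂] = [H₂O₂]₀ × e^(-kt)
Step 2: [H₂O₂] = 0.44 × e^(-0.11 × 10)
Step 3: [H₂O₂] = 0.44 × e^(-1.1)
Step 4: [H₂O₂] = 0.44 × 0.332871 = 0.1465 M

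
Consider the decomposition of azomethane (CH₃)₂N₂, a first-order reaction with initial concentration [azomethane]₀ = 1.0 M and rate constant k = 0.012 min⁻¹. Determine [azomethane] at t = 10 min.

0.8869 M

Step 1: For a first-order reaction: [azomethane] = [azomethane]₀ × e^(-kt)
Step 2: [azomethane] = 1.0 × e^(-0.012 × 10)
Step 3: [azomethane] = 1.0 × e^(-0.12)
Step 4: [azomethane] = 1.0 × 0.88692 = 0.8869 M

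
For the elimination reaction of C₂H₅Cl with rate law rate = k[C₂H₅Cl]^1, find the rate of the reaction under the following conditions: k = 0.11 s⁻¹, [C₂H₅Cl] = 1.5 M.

0.165 M/s

Step 1: Identify the rate law: rate = k[C₂H₅Cl]^1
Step 2: Substitute values: rate = 0.11 × (1.5)^1
Step 3: Calculate: rate = 0.11 × 1.5 = 0.165 M/s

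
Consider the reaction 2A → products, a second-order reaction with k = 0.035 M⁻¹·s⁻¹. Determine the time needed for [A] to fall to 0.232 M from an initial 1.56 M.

104.8 s

Step 1: For second-order: t = (1/[A] - 1/[A]₀)/k
Step 2: t = (1/0.232 - 1/1.56)/0.035
Step 3: t = (4.31 - 0.641)/0.035
Step 4: t = 3.669/0.035 = 104.8 s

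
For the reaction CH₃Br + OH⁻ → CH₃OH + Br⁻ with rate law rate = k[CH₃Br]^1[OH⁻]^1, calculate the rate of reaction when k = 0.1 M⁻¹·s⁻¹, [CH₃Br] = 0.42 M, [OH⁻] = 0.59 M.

0.02478 M/s

Step 1: The rate law is rate = k[CH₃Br]^1[OH⁻]^1
Step 2: Substitute: rate = 0.1 × (0.42)^1 × (0.59)^1
Step 3: rate = 0.1 × 0.42 × 0.59 = 0.02478 M/s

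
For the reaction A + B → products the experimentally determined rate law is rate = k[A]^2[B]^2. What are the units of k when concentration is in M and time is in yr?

M⁻³·yr⁻¹

Step 1: Overall order = 2 + 2 = 4.
Step 2: rate has units M·yr⁻¹; [A]^2[B]^2 has units M^4.
Step 3: k = rate/([A]^2[B]^2), so units of k = M^(1-4)·yr⁻¹ = M⁻³·yr⁻¹.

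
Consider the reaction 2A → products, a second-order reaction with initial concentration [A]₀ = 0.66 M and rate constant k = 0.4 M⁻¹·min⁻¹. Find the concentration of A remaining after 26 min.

0.08393 M

Step 1: For a second-order reaction: 1/[A] = 1/[A]₀ + kt
Step 2: 1/[A] = 1/0.66 + 0.4 × 26
Step 3: 1/[A] = 1.515 + 10.4 = 11.92
Step 4: [A] = 1/11.92 = 0.08393 M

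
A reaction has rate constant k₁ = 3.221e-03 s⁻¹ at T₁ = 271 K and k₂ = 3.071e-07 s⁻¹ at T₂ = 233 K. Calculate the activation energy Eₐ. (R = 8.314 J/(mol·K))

127.9 kJ/mol

Step 1: Use the two-temperature Arrhenius form: ln(k₂/k₁) = -Eₐ/R × (1/T₂ - 1/T₁)
Step 2: ln(k₂/k₁) = ln(3.071e-07/3.221e-03) = ln(9.53431e-05) = -9.25803
Step 3: 1/T₂ - 1/T₁ = 1/233 - 1/271 = 6.018086e-04 K⁻¹
Step 4: Eₐ = -R × ln(k₂/k₁) / (1/T₂ - 1/T₁) = -8.314 × -9.25803 / 6.018086e-04
Step 5: Eₐ = 1.2790e+05 J/mol = 127.9 kJ/mol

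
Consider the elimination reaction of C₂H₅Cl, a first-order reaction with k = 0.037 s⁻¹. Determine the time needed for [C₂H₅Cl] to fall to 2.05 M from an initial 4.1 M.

18.73 s

Step 1: For first-order: t = ln([C₂H₅Cl]₀/[C₂H₅Cl])/k
Step 2: t = ln(4.1/2.05)/0.037
Step 3: t = ln(2)/0.037
Step 4: t = 0.6931/0.037 = 18.73 s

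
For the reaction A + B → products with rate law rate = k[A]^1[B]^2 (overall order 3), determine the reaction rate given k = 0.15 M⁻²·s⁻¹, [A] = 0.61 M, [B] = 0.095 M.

0.0008258 M/s

Step 1: The rate law is rate = k[A]^1[B]^2, overall order = 1+2 = 3
Step 2: Substitute values: rate = 0.15 × (0.61)^1 × (0.095)^2
Step 3: rate = 0.15 × 0.61 × 0.009025 = 0.000825787 M/s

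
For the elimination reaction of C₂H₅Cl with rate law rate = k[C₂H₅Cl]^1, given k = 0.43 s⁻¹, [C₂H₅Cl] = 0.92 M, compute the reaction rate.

0.3956 M/s

Step 1: Identify the rate law: rate = k[C₂H₅Cl]^1
Step 2: Substitute values: rate = 0.43 × (0.92)^1
Step 3: Calculate: rate = 0.43 × 0.92 = 0.3956 M/s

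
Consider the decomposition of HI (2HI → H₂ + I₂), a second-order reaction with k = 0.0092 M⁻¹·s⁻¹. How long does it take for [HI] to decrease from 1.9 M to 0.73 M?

91.69 s

Step 1: For second-order: t = (1/[HI] - 1/[HI]₀)/k
Step 2: t = (1/0.73 - 1/1.9)/0.0092
Step 3: t = (1.37 - 0.5263)/0.0092
Step 4: t = 0.8435/0.0092 = 91.69 s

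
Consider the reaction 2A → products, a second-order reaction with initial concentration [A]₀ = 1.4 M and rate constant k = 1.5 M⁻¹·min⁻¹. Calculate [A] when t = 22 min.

0.02966 M

Step 1: For a second-order reaction: 1/[A] = 1/[A]₀ + kt
Step 2: 1/[A] = 1/1.4 + 1.5 × 22
Step 3: 1/[A] = 0.7143 + 33 = 33.71
Step 4: [A] = 1/33.71 = 0.02966 M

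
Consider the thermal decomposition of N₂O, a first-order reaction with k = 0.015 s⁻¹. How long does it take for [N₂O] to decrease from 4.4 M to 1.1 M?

92.42 s

Step 1: For first-order: t = ln([N₂O]₀/[N₂O])/k
Step 2: t = ln(4.4/1.1)/0.015
Step 3: t = ln(4)/0.015
Step 4: t = 1.386/0.015 = 92.42 s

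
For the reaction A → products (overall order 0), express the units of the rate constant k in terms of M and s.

M·s⁻¹

Step 1: For overall order n, rate = k × (concentration)^n.
Step 2: Rate has units M·s⁻¹; concentration term has units M^0.
Step 3: k = rate / (concentration)^n, so units of k = M^(1-0)·s⁻¹ = M·s⁻¹.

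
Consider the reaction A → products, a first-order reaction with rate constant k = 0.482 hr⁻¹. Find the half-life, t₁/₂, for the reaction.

1.438 hr

Step 1: For a first-order reaction, t₁/₂ = ln(2)/k
Step 2: t₁/₂ = ln(2)/0.482
Step 3: t₁/₂ = 0.6931/0.482 = 1.438 hr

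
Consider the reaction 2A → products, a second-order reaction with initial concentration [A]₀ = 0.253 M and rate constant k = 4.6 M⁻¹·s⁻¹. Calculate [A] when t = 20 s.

0.01042 M

Step 1: For a second-order reaction: 1/[A] = 1/[A]₀ + kt
Step 2: 1/[A] = 1/0.253 + 4.6 × 20
Step 3: 1/[A] = 3.953 + 92 = 95.95
Step 4: [A] = 1/95.95 = 0.01042 M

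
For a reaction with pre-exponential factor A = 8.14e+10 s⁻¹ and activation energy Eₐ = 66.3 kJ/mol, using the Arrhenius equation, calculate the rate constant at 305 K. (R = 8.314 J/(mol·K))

3.59e-01 s⁻¹

Step 1: Use the Arrhenius equation: k = A × exp(-Eₐ/RT)
Step 2: Convert Eₐ to J/mol: 66.3 kJ/mol = 66300 J/mol
Step 3: Calculate the exponent: -Eₐ/(RT) = -66300/(8.314 × 305) = -26.14590
Step 4: k = 8.14e+10 × exp(-26.14590)
Step 5: k = 8.14e+10 × 4.41550e-12 = 3.5942e-01 s⁻¹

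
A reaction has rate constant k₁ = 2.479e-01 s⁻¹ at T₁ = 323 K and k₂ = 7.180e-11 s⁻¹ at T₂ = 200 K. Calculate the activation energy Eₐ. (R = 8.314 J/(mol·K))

95.9 kJ/mol

Step 1: Use the two-temperature Arrhenius form: ln(k₂/k₁) = -Eₐ/R × (1/T₂ - 1/T₁)
Step 2: ln(k₂/k₁) = ln(7.180e-11/2.479e-01) = ln(2.89633e-10) = -21.9624
Step 3: 1/T₂ - 1/T₁ = 1/200 - 1/323 = 1.904025e-03 K⁻¹
Step 4: Eₐ = -R × ln(k₂/k₁) / (1/T₂ - 1/T₁) = -8.314 × -21.9624 / 1.904025e-03
Step 5: Eₐ = 9.5900e+04 J/mol = 95.9 kJ/mol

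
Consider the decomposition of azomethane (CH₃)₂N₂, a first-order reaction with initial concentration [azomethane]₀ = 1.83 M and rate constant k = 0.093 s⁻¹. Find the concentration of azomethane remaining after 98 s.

0.0002015 M

Step 1: For a first-order reaction: [azomethane] = [azomethane]₀ × e^(-kt)
Step 2: [azomethane] = 1.83 × e^(-0.093 × 98)
Step 3: [azomethane] = 1.83 × e^(-9.114)
Step 4: [azomethane] = 1.83 × 0.000110113 = 0.0002015 M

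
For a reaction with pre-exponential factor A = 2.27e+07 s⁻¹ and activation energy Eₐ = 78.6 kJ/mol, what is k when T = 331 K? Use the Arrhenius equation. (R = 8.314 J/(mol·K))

8.95e-06 s⁻¹

Step 1: Use the Arrhenius equation: k = A × exp(-Eₐ/RT)
Step 2: Convert Eₐ to J/mol: 78.6 kJ/mol = 78600 J/mol
Step 3: Calculate the exponent: -Eₐ/(RT) = -78600/(8.314 × 331) = -28.56173
Step 4: k = 2.27e+07 × exp(-28.56173)
Step 5: k = 2.27e+07 × 3.94274e-13 = 8.9500e-06 s⁻¹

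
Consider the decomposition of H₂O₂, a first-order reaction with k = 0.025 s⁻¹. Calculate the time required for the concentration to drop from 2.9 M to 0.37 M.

82.36 s

Step 1: For first-order: t = ln([H₂O₂]₀/[H₂O₂])/k
Step 2: t = ln(2.9/0.37)/0.025
Step 3: t = ln(7.838)/0.025
Step 4: t = 2.059/0.025 = 82.36 s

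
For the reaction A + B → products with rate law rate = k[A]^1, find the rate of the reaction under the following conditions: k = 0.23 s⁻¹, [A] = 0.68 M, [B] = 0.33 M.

0.1564 M/s

Step 1: The rate law is rate = k[A]^1
Step 2: Note that the rate does not depend on [B] (zero order in B).
Step 3: rate = 0.23 × (0.68)^1 = 0.1564 M/s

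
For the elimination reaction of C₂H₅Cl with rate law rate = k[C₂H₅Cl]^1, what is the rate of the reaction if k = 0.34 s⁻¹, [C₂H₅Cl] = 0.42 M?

0.1428 M/s

Step 1: Identify the rate law: rate = k[C₂H₅Cl]^1
Step 2: Substitute values: rate = 0.34 × (0.42)^1
Step 3: Calculate: rate = 0.34 × 0.42 = 0.1428 M/s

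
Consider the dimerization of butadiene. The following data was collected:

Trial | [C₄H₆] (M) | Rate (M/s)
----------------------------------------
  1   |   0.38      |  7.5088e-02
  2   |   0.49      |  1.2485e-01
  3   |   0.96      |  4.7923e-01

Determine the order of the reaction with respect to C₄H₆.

second order (2)

Step 1: Compare trials to find order n where rate₂/rate₁ = ([C₄H₆]₂/[C₄H₆]₁)^n
Step 2: rate₂/rate₁ = 1.2485e-01/7.5088e-02 = 1.663
Step 3: [C₄H₆]₂/[C₄H₆]₁ = 0.49/0.38 = 1.289
Step 4: n = ln(1.663)/ln(1.289) = 2.00 ≈ 2
Step 5: The reaction is second order in C₄H₆.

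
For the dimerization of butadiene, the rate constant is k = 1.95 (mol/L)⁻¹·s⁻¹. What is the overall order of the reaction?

second order (2)

Step 1: The units of k for an nth-order reaction are (concentration)^(1-n)·(time)⁻¹.
Step 2: Here k has units (mol/L)⁻¹·s⁻¹, so the concentration exponent is -1.
Step 3: 1 - n = -1 ⇒ n = 2. The reaction is second order.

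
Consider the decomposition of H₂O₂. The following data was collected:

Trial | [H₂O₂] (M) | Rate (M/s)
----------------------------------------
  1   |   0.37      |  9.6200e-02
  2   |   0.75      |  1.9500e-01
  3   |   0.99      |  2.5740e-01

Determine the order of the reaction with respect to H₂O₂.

first order (1)

Step 1: Compare trials to find order n where rate₂/rate₁ = ([H₂O₂]₂/[H₂O₂]₁)^n
Step 2: rate₂/rate₁ = 1.9500e-01/9.6200e-02 = 2.027
Step 3: [H₂O₂]₂/[H₂O₂]₁ = 0.75/0.37 = 2.027
Step 4: n = ln(2.027)/ln(2.027) = 1.00 ≈ 1
Step 5: The reaction is first order in H₂O₂.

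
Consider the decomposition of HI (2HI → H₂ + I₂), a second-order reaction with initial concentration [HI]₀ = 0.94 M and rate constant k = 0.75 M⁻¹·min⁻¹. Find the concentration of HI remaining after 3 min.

0.3018 M

Step 1: For a second-order reaction: 1/[HI] = 1/[HI]₀ + kt
Step 2: 1/[HI] = 1/0.94 + 0.75 × 3
Step 3: 1/[HI] = 1.064 + 2.25 = 3.314
Step 4: [HI] = 1/3.314 = 0.3018 M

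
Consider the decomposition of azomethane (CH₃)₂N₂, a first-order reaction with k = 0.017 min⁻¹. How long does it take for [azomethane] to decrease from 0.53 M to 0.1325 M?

81.55 min

Step 1: For first-order: t = ln([azomethane]₀/[azomethane])/k
Step 2: t = ln(0.53/0.1325)/0.017
Step 3: t = ln(4)/0.017
Step 4: t = 1.386/0.017 = 81.55 min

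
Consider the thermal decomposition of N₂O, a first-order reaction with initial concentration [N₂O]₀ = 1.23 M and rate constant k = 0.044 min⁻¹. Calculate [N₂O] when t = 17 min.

0.5822 M

Step 1: For a first-order reaction: [N₂O] = [N₂O]₀ × e^(-kt)
Step 2: [N₂O] = 1.23 × e^(-0.044 × 17)
Step 3: [N₂O] = 1.23 × e^(-0.748)
Step 4: [N₂O] = 1.23 × 0.473312 = 0.5822 M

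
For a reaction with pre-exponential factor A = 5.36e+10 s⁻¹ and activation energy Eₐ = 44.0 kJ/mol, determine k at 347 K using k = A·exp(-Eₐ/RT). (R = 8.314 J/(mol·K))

1.28e+04 s⁻¹

Step 1: Use the Arrhenius equation: k = A × exp(-Eₐ/RT)
Step 2: Convert Eₐ to J/mol: 44.0 kJ/mol = 44000 J/mol
Step 3: Calculate the exponent: -Eₐ/(RT) = -44000/(8.314 × 347) = -15.25152
Step 4: k = 5.36e+10 × exp(-15.25152)
Step 5: k = 5.36e+10 × 2.37875e-07 = 1.2750e+04 s⁻¹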